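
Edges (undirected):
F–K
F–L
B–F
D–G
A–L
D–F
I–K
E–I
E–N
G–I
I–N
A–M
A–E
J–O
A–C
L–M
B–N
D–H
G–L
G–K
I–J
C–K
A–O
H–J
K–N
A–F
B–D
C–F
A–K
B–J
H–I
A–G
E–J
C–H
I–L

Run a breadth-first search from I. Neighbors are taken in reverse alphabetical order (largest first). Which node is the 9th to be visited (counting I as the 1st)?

B

Visit I; enqueue N, L, K, J, H, G, E → queue [N, L, K, J, H, G, E]
Visit N; enqueue B → queue [L, K, J, H, G, E, B]
Visit L; enqueue M, F, A → queue [K, J, H, G, E, B, M, F, A]
Visit K; enqueue C → queue [J, H, G, E, B, M, F, A, C]
Visit J; enqueue O → queue [H, G, E, B, M, F, A, C, O]
Visit H; enqueue D → queue [G, E, B, M, F, A, C, O, D]
Visit G → queue [E, B, M, F, A, C, O, D]
Visit E → queue [B, M, F, A, C, O, D]
Visit B → queue [M, F, A, C, O, D]
Visit M → queue [F, A, C, O, D]
Visit F → queue [A, C, O, D]
Visit A → queue [C, O, D]
Visit C → queue [O, D]
Visit O → queue [D]
Visit D → queue []

Visit order: I, N, L, K, J, H, G, E, B, M, F, A, C, O, D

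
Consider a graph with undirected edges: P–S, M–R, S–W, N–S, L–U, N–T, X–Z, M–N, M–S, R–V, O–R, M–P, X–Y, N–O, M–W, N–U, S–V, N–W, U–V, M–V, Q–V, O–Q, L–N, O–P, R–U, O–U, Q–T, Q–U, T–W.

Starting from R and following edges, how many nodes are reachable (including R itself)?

BFS from R visits: R, V, U, O, M, S, Q, N, L, P, W, T
Reachable nodes: 12 of 15 total.

12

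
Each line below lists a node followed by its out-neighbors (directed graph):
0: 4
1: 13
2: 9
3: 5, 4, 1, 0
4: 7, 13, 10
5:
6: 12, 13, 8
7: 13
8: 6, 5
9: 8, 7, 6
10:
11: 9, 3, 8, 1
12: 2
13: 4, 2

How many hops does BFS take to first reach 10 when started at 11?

3

Level 0: 11
Level 1: 1, 3, 8, 9
Level 2: 0, 4, 5, 6, 7, 13
Level 3: 2, 10, 12
10 first appears at level 3.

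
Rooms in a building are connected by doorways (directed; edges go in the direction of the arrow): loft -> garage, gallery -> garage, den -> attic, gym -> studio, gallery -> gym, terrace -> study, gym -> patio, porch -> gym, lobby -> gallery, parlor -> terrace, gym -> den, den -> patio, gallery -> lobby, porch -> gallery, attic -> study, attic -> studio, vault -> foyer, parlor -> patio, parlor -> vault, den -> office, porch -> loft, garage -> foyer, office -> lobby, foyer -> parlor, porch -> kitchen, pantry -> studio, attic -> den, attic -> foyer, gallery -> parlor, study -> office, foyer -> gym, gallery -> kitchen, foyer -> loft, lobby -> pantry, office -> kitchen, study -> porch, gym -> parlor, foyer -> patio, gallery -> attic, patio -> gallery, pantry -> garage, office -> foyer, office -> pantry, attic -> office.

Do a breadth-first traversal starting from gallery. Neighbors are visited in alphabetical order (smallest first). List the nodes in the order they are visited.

gallery, attic, garage, gym, kitchen, lobby, parlor, den, foyer, office, studio, study, patio, pantry, terrace, vault, loft, porch

Visit gallery; enqueue attic, garage, gym, kitchen, lobby, parlor → queue [attic, garage, gym, kitchen, lobby, parlor]
Visit attic; enqueue den, foyer, office, studio, study → queue [garage, gym, kitchen, lobby, parlor, den, foyer, office, studio, study]
Visit garage → queue [gym, kitchen, lobby, parlor, den, foyer, office, studio, study]
Visit gym; enqueue patio → queue [kitchen, lobby, parlor, den, foyer, office, studio, study, patio]
Visit kitchen → queue [lobby, parlor, den, foyer, office, studio, study, patio]
Visit lobby; enqueue pantry → queue [parlor, den, foyer, office, studio, study, patio, pantry]
Visit parlor; enqueue terrace, vault → queue [den, foyer, office, studio, study, patio, pantry, terrace, vault]
Visit den → queue [foyer, office, studio, study, patio, pantry, terrace, vault]
Visit foyer; enqueue loft → queue [office, studio, study, patio, pantry, terrace, vault, loft]
Visit office → queue [studio, study, patio, pantry, terrace, vault, loft]
Visit studio → queue [study, patio, pantry, terrace, vault, loft]
Visit study; enqueue porch → queue [patio, pantry, terrace, vault, loft, porch]
Visit patio → queue [pantry, terrace, vault, loft, porch]
Visit pantry → queue [terrace, vault, loft, porch]
Visit terrace → queue [vault, loft, porch]
Visit vault → queue [loft, porch]
Visit loft → queue [porch]
Visit porch → queue []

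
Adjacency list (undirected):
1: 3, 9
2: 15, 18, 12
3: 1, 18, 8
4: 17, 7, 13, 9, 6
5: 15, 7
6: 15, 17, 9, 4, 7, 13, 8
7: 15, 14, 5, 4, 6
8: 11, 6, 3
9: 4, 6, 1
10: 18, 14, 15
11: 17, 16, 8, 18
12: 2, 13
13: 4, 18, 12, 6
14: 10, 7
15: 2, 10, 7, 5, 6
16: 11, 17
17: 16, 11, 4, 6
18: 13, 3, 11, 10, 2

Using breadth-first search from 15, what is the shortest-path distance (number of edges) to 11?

3

Level 0: 15
Level 1: 2, 5, 6, 7, 10
Level 2: 4, 8, 9, 12, 13, 14, 17, 18
Level 3: 1, 3, 11, 16
11 first appears at level 3.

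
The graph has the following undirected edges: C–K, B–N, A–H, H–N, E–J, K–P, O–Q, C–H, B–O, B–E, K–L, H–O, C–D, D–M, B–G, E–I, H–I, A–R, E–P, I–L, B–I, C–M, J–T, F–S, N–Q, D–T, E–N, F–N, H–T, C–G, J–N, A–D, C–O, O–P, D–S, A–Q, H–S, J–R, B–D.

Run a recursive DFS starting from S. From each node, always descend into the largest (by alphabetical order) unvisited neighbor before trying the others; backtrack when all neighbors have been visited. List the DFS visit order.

S → H → T → J → R → A → Q → O → P → K → L → I → E → N → F → B → G → C → M → D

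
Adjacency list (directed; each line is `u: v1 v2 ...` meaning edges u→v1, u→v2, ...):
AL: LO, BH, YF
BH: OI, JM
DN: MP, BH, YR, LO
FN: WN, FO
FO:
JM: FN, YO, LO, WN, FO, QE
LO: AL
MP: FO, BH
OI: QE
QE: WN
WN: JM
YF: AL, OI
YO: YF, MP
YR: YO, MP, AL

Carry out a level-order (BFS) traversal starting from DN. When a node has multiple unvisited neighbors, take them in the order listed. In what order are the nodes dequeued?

DN, MP, BH, YR, LO, FO, OI, JM, YO, AL, QE, FN, WN, YF

Visit DN; enqueue MP, BH, YR, LO → queue [MP, BH, YR, LO]
Visit MP; enqueue FO → queue [BH, YR, LO, FO]
Visit BH; enqueue OI, JM → queue [YR, LO, FO, OI, JM]
Visit YR; enqueue YO, AL → queue [LO, FO, OI, JM, YO, AL]
Visit LO → queue [FO, OI, JM, YO, AL]
Visit FO → queue [OI, JM, YO, AL]
Visit OI; enqueue QE → queue [JM, YO, AL, QE]
Visit JM; enqueue FN, WN → queue [YO, AL, QE, FN, WN]
Visit YO; enqueue YF → queue [AL, QE, FN, WN, YF]
Visit AL → queue [QE, FN, WN, YF]
Visit QE → queue [FN, WN, YF]
Visit FN → queue [WN, YF]
Visit WN → queue [YF]
Visit YF → queue []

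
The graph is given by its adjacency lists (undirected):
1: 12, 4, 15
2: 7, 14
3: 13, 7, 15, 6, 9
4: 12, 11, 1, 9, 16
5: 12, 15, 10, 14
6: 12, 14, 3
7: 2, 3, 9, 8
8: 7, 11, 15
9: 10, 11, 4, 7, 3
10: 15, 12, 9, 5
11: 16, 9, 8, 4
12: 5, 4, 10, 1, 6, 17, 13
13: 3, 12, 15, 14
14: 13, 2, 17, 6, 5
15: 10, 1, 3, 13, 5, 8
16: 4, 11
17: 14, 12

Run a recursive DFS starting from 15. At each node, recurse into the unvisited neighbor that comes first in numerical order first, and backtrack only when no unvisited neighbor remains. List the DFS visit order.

Visit 15
15 → 1
1 → 4
4 → 9
9 → 3
3 → 6
6 → 12
12 → 5
5 → 10
5 → 14
14 → 2
2 → 7
7 → 8
8 → 11
11 → 16
14 → 13
14 → 17

15, 1, 4, 9, 3, 6, 12, 5, 10, 14, 2, 7, 8, 11, 16, 13, 17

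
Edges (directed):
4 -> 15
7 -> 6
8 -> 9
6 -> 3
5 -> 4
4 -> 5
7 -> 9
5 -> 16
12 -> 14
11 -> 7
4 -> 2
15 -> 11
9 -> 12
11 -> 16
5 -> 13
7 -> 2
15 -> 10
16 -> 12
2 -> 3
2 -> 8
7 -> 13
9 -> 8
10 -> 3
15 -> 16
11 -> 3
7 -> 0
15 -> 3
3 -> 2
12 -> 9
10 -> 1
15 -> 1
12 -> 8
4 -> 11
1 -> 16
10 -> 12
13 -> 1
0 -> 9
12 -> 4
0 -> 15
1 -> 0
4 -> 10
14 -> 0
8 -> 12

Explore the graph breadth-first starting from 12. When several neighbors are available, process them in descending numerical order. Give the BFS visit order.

Visit 12; enqueue 14, 9, 8, 4 → queue [14, 9, 8, 4]
Visit 14; enqueue 0 → queue [9, 8, 4, 0]
Visit 9 → queue [8, 4, 0]
Visit 8 → queue [4, 0]
Visit 4; enqueue 15, 11, 10, 5, 2 → queue [0, 15, 11, 10, 5, 2]
Visit 0 → queue [15, 11, 10, 5, 2]
Visit 15; enqueue 16, 3, 1 → queue [11, 10, 5, 2, 16, 3, 1]
Visit 11; enqueue 7 → queue [10, 5, 2, 16, 3, 1, 7]
Visit 10 → queue [5, 2, 16, 3, 1, 7]
Visit 5; enqueue 13 → queue [2, 16, 3, 1, 7, 13]
Visit 2 → queue [16, 3, 1, 7, 13]
Visit 16 → queue [3, 1, 7, 13]
Visit 3 → queue [1, 7, 13]
Visit 1 → queue [7, 13]
Visit 7; enqueue 6 → queue [13, 6]
Visit 13 → queue [6]
Visit 6 → queue []

12, 14, 9, 8, 4, 0, 15, 11, 10, 5, 2, 16, 3, 1, 7, 13, 6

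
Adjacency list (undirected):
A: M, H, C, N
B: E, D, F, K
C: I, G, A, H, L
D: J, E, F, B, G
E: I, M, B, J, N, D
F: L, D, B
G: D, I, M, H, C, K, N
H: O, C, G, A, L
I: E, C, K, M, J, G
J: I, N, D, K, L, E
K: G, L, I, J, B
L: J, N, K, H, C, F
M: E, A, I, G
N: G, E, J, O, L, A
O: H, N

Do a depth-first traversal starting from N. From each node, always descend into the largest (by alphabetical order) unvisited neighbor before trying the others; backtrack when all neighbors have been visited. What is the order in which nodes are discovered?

N O H L K J I M G D F B E C A

Visit N
N → O
O → H
H → L
L → K
K → J
J → I
I → M
M → G
G → D
D → F
F → B
B → E
G → C
C → A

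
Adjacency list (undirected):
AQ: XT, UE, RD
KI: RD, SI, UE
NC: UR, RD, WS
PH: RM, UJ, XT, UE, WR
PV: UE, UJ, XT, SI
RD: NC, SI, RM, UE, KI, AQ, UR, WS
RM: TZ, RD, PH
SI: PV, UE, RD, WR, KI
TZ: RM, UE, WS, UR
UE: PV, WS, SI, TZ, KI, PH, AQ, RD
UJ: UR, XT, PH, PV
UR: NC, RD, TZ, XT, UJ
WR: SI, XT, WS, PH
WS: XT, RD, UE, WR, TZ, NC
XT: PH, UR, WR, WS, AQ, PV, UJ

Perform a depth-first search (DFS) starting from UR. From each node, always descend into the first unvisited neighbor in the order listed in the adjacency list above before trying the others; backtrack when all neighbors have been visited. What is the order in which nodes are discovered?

UR, NC, RD, SI, PV, UE, WS, XT, PH, RM, TZ, UJ, WR, AQ, KI

Visit UR
UR → NC
NC → RD
RD → SI
SI → PV
PV → UE
UE → WS
WS → XT
XT → PH
PH → RM
RM → TZ
PH → UJ
PH → WR
XT → AQ
UE → KI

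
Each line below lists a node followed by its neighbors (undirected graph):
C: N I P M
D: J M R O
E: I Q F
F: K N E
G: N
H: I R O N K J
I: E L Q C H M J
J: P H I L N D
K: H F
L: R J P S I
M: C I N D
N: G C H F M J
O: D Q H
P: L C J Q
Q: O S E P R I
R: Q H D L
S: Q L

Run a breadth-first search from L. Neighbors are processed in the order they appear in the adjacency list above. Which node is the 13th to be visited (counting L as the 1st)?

Visit L; enqueue R, J, P, S, I → queue [R, J, P, S, I]
Visit R; enqueue Q, H, D → queue [J, P, S, I, Q, H, D]
Visit J; enqueue N → queue [P, S, I, Q, H, D, N]
Visit P; enqueue C → queue [S, I, Q, H, D, N, C]
Visit S → queue [I, Q, H, D, N, C]
Visit I; enqueue E, M → queue [Q, H, D, N, C, E, M]
Visit Q; enqueue O → queue [H, D, N, C, E, M, O]
Visit H; enqueue K → queue [D, N, C, E, M, O, K]
Visit D → queue [N, C, E, M, O, K]
Visit N; enqueue G, F → queue [C, E, M, O, K, G, F]
Visit C → queue [E, M, O, K, G, F]
Visit E → queue [M, O, K, G, F]
Visit M → queue [O, K, G, F]
Visit O → queue [K, G, F]
Visit K → queue [G, F]
Visit G → queue [F]
Visit F → queue []

Visit order: L, R, J, P, S, I, Q, H, D, N, C, E, M, O, K, G, F

M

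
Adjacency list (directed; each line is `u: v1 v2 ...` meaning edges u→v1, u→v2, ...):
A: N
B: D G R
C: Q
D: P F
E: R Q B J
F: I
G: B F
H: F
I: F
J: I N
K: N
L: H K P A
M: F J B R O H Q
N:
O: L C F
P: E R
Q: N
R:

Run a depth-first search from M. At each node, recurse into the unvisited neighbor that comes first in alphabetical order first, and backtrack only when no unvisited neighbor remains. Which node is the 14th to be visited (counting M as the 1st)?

O

Visit M
M → B
B → D
D → F
F → I
D → P
P → E
E → J
J → N
E → Q
E → R
B → G
M → H
M → O
O → C
O → L
L → A
L → K

Visit order: M, B, D, F, I, P, E, J, N, Q, R, G, H, O, C, L, A, K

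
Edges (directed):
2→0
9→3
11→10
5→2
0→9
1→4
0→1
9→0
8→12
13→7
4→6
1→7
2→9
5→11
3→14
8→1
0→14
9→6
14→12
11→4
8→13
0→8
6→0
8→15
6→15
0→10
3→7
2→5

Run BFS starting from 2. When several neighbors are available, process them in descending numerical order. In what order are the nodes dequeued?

Visit 2; enqueue 9, 5, 0 → queue [9, 5, 0]
Visit 9; enqueue 6, 3 → queue [5, 0, 6, 3]
Visit 5; enqueue 11 → queue [0, 6, 3, 11]
Visit 0; enqueue 14, 10, 8, 1 → queue [6, 3, 11, 14, 10, 8, 1]
Visit 6; enqueue 15 → queue [3, 11, 14, 10, 8, 1, 15]
Visit 3; enqueue 7 → queue [11, 14, 10, 8, 1, 15, 7]
Visit 11; enqueue 4 → queue [14, 10, 8, 1, 15, 7, 4]
Visit 14; enqueue 12 → queue [10, 8, 1, 15, 7, 4, 12]
Visit 10 → queue [8, 1, 15, 7, 4, 12]
Visit 8; enqueue 13 → queue [1, 15, 7, 4, 12, 13]
Visit 1 → queue [15, 7, 4, 12, 13]
Visit 15 → queue [7, 4, 12, 13]
Visit 7 → queue [4, 12, 13]
Visit 4 → queue [12, 13]
Visit 12 → queue [13]
Visit 13 → queue []

2 → 9 → 5 → 0 → 6 → 3 → 11 → 14 → 10 → 8 → 1 → 15 → 7 → 4 → 12 → 13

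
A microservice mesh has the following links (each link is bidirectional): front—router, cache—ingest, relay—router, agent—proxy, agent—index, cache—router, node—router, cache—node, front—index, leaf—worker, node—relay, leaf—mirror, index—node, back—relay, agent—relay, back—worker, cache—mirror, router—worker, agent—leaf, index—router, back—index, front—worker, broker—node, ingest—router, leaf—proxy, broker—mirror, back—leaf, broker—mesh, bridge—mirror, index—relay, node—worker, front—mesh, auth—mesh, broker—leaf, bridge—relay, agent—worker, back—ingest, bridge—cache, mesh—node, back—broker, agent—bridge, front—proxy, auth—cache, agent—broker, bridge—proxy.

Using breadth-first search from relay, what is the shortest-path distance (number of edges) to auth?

Level 0: relay
Level 1: agent, back, bridge, index, node, router
Level 2: broker, cache, front, ingest, leaf, mesh, mirror, proxy, worker
Level 3: auth
auth first appears at level 3.

3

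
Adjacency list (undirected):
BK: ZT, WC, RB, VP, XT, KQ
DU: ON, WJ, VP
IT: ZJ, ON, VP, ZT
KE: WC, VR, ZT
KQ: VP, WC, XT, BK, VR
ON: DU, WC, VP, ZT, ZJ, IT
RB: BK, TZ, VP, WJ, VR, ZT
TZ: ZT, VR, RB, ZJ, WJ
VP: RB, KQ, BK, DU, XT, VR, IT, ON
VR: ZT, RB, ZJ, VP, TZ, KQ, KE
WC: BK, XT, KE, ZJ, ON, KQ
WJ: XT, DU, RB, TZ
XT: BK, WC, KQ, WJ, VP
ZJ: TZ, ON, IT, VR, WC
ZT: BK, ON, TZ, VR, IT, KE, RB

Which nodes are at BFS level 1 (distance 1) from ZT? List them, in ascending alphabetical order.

Level 0: ZT
Level 1: BK, IT, KE, ON, RB, TZ, VR
Level 2: DU, KQ, VP, WC, WJ, XT, ZJ

BK, IT, KE, ON, RB, TZ, VR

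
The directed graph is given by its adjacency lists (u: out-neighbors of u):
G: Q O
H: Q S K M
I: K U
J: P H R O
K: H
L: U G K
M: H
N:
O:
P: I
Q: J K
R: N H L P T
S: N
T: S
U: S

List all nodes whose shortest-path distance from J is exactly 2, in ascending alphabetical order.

I, K, L, M, N, Q, S, T

Level 0: J
Level 1: H, O, P, R
Level 2: I, K, L, M, N, Q, S, T
Level 3: G, U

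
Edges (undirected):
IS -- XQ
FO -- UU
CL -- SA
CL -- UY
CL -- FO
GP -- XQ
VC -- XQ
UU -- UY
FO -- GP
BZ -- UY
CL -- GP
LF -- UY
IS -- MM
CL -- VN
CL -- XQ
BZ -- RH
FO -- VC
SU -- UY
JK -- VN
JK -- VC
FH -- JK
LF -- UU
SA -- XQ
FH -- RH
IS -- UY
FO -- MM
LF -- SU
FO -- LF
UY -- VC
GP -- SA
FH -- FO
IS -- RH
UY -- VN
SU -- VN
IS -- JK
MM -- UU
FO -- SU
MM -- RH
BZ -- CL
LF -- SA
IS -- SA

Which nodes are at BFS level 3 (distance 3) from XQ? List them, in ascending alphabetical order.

Level 0: XQ
Level 1: CL, GP, IS, SA, VC
Level 2: BZ, FO, JK, LF, MM, RH, UY, VN
Level 3: FH, SU, UU

FH, SU, UU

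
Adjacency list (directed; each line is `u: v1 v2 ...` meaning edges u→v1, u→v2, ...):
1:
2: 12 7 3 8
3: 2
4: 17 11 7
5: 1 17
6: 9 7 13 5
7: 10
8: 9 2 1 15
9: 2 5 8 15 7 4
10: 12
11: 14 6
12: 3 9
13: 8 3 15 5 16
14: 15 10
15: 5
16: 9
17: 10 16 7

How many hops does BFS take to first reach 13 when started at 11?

2

Level 0: 11
Level 1: 6, 14
Level 2: 5, 7, 9, 10, 13, 15
Level 3: 1, 2, 3, 4, 8, 12, 16, 17
13 first appears at level 2.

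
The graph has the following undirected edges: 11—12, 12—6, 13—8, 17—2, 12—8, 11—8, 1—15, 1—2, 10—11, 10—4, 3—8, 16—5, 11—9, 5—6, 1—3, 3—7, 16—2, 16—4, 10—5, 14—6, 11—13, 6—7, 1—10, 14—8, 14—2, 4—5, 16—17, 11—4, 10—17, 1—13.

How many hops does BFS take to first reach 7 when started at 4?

3

Level 0: 4
Level 1: 5, 10, 11, 16
Level 2: 1, 2, 6, 8, 9, 12, 13, 17
Level 3: 3, 7, 14, 15
7 first appears at level 3.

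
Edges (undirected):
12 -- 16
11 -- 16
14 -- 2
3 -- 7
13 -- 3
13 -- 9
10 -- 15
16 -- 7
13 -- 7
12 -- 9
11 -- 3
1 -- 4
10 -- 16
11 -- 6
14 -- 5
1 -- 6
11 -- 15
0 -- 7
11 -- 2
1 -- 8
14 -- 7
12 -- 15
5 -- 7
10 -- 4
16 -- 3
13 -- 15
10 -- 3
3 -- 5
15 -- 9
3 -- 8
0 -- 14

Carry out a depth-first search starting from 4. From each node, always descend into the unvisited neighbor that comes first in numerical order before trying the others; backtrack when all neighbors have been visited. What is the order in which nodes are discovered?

4 -> 1 -> 6 -> 11 -> 2 -> 14 -> 0 -> 7 -> 3 -> 5 -> 8 -> 10 -> 15 -> 9 -> 12 -> 16 -> 13

Visit 4
4 → 1
1 → 6
6 → 11
11 → 2
2 → 14
14 → 0
0 → 7
7 → 3
3 → 5
3 → 8
3 → 10
10 → 15
15 → 9
9 → 12
12 → 16
9 → 13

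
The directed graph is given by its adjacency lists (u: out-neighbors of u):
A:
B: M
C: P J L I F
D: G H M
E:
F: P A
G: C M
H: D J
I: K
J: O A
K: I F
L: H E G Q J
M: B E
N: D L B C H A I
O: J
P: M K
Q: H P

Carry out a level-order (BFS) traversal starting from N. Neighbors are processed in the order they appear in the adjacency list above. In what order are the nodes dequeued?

N, D, L, B, C, H, A, I, G, M, E, Q, J, P, F, K, O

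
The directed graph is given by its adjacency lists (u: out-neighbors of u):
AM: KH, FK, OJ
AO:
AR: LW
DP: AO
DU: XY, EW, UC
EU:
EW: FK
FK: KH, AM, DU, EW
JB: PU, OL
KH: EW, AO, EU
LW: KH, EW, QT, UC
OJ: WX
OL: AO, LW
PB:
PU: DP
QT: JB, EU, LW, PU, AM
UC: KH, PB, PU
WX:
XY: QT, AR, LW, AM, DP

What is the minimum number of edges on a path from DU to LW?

Level 0: DU
Level 1: EW, UC, XY
Level 2: AM, AR, DP, FK, KH, LW, PB, PU, QT
Level 3: AO, EU, JB, OJ
Level 4: OL, WX
LW first appears at level 2.

2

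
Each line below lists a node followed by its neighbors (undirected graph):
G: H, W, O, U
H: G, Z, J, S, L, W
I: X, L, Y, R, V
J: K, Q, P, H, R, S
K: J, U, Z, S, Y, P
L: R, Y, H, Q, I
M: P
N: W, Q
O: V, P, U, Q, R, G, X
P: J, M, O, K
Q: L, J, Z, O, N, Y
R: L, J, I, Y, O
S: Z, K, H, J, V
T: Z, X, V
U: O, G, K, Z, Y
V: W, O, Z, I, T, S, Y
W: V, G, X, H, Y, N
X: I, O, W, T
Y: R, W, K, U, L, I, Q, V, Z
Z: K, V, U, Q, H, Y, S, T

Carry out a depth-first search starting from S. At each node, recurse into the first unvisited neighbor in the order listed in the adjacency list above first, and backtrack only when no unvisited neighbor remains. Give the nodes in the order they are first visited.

S -> Z -> K -> J -> Q -> L -> R -> I -> X -> O -> V -> W -> G -> H -> U -> Y -> N -> T -> P -> M

Visit S
S → Z
Z → K
K → J
J → Q
Q → L
L → R
R → I
I → X
X → O
O → V
V → W
W → G
G → H
G → U
U → Y
W → N
V → T
O → P
P → M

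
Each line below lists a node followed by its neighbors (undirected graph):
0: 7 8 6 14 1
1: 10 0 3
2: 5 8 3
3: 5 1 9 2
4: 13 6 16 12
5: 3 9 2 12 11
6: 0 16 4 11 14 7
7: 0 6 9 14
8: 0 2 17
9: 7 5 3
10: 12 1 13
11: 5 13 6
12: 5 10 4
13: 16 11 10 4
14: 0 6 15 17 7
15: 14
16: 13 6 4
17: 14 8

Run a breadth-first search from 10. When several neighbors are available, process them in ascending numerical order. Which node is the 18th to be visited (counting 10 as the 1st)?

15

Visit 10; enqueue 1, 12, 13 → queue [1, 12, 13]
Visit 1; enqueue 0, 3 → queue [12, 13, 0, 3]
Visit 12; enqueue 4, 5 → queue [13, 0, 3, 4, 5]
Visit 13; enqueue 11, 16 → queue [0, 3, 4, 5, 11, 16]
Visit 0; enqueue 6, 7, 8, 14 → queue [3, 4, 5, 11, 16, 6, 7, 8, 14]
Visit 3; enqueue 2, 9 → queue [4, 5, 11, 16, 6, 7, 8, 14, 2, 9]
Visit 4 → queue [5, 11, 16, 6, 7, 8, 14, 2, 9]
Visit 5 → queue [11, 16, 6, 7, 8, 14, 2, 9]
Visit 11 → queue [16, 6, 7, 8, 14, 2, 9]
Visit 16 → queue [6, 7, 8, 14, 2, 9]
Visit 6 → queue [7, 8, 14, 2, 9]
Visit 7 → queue [8, 14, 2, 9]
Visit 8; enqueue 17 → queue [14, 2, 9, 17]
Visit 14; enqueue 15 → queue [2, 9, 17, 15]
Visit 2 → queue [9, 17, 15]
Visit 9 → queue [17, 15]
Visit 17 → queue [15]
Visit 15 → queue []

Visit order: 10, 1, 12, 13, 0, 3, 4, 5, 11, 16, 6, 7, 8, 14, 2, 9, 17, 15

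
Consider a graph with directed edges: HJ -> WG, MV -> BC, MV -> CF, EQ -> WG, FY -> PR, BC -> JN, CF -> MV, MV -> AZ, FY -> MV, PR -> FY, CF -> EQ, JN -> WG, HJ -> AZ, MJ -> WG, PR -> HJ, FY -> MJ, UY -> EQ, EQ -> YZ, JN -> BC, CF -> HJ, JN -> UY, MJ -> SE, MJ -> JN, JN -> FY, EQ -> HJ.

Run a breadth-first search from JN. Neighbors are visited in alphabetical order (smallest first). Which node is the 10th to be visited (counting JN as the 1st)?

SE

Visit JN; enqueue BC, FY, UY, WG → queue [BC, FY, UY, WG]
Visit BC → queue [FY, UY, WG]
Visit FY; enqueue MJ, MV, PR → queue [UY, WG, MJ, MV, PR]
Visit UY; enqueue EQ → queue [WG, MJ, MV, PR, EQ]
Visit WG → queue [MJ, MV, PR, EQ]
Visit MJ; enqueue SE → queue [MV, PR, EQ, SE]
Visit MV; enqueue AZ, CF → queue [PR, EQ, SE, AZ, CF]
Visit PR; enqueue HJ → queue [EQ, SE, AZ, CF, HJ]
Visit EQ; enqueue YZ → queue [SE, AZ, CF, HJ, YZ]
Visit SE → queue [AZ, CF, HJ, YZ]
Visit AZ → queue [CF, HJ, YZ]
Visit CF → queue [HJ, YZ]
Visit HJ → queue [YZ]
Visit YZ → queue []

Visit order: JN, BC, FY, UY, WG, MJ, MV, PR, EQ, SE, AZ, CF, HJ, YZ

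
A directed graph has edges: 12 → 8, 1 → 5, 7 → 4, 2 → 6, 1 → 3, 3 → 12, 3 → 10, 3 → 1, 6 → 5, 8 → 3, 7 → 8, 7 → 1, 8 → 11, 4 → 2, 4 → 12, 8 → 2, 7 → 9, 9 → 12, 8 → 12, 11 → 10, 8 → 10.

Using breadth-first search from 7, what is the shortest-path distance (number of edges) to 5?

Level 0: 7
Level 1: 1, 4, 8, 9
Level 2: 2, 3, 5, 10, 11, 12
Level 3: 6
5 first appears at level 2.

2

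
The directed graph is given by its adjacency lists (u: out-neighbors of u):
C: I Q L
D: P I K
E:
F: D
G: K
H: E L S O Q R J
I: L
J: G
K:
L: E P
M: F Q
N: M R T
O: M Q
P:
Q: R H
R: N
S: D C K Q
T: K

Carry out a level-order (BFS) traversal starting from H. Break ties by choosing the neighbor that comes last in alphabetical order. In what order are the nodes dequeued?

Visit H; enqueue S, R, Q, O, L, J, E → queue [S, R, Q, O, L, J, E]
Visit S; enqueue K, D, C → queue [R, Q, O, L, J, E, K, D, C]
Visit R; enqueue N → queue [Q, O, L, J, E, K, D, C, N]
Visit Q → queue [O, L, J, E, K, D, C, N]
Visit O; enqueue M → queue [L, J, E, K, D, C, N, M]
Visit L; enqueue P → queue [J, E, K, D, C, N, M, P]
Visit J; enqueue G → queue [E, K, D, C, N, M, P, G]
Visit E → queue [K, D, C, N, M, P, G]
Visit K → queue [D, C, N, M, P, G]
Visit D; enqueue I → queue [C, N, M, P, G, I]
Visit C → queue [N, M, P, G, I]
Visit N; enqueue T → queue [M, P, G, I, T]
Visit M; enqueue F → queue [P, G, I, T, F]
Visit P → queue [G, I, T, F]
Visit G → queue [I, T, F]
Visit I → queue [T, F]
Visit T → queue [F]
Visit F → queue []

H, S, R, Q, O, L, J, E, K, D, C, N, M, P, G, I, T, F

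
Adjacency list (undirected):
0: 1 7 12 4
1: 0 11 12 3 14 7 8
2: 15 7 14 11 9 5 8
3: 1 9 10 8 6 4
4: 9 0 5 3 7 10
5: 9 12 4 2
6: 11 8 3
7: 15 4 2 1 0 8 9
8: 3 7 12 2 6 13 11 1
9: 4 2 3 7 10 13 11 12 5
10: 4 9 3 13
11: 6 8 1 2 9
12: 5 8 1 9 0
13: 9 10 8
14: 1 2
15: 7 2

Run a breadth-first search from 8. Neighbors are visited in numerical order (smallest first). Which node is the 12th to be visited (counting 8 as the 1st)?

5

Visit 8; enqueue 1, 2, 3, 6, 7, 11, 12, 13 → queue [1, 2, 3, 6, 7, 11, 12, 13]
Visit 1; enqueue 0, 14 → queue [2, 3, 6, 7, 11, 12, 13, 0, 14]
Visit 2; enqueue 5, 9, 15 → queue [3, 6, 7, 11, 12, 13, 0, 14, 5, 9, 15]
Visit 3; enqueue 4, 10 → queue [6, 7, 11, 12, 13, 0, 14, 5, 9, 15, 4, 10]
Visit 6 → queue [7, 11, 12, 13, 0, 14, 5, 9, 15, 4, 10]
Visit 7 → queue [11, 12, 13, 0, 14, 5, 9, 15, 4, 10]
Visit 11 → queue [12, 13, 0, 14, 5, 9, 15, 4, 10]
Visit 12 → queue [13, 0, 14, 5, 9, 15, 4, 10]
Visit 13 → queue [0, 14, 5, 9, 15, 4, 10]
Visit 0 → queue [14, 5, 9, 15, 4, 10]
Visit 14 → queue [5, 9, 15, 4, 10]
Visit 5 → queue [9, 15, 4, 10]
Visit 9 → queue [15, 4, 10]
Visit 15 → queue [4, 10]
Visit 4 → queue [10]
Visit 10 → queue []

Visit order: 8, 1, 2, 3, 6, 7, 11, 12, 13, 0, 14, 5, 9, 15, 4, 10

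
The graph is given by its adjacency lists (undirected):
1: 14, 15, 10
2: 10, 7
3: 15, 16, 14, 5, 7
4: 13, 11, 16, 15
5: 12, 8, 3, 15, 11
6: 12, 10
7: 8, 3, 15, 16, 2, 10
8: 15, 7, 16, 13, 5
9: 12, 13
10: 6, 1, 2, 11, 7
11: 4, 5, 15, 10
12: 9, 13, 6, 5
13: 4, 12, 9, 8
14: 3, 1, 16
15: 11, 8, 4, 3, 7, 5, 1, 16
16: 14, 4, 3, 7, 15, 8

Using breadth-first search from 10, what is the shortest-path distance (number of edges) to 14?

2

Level 0: 10
Level 1: 1, 2, 6, 7, 11
Level 2: 3, 4, 5, 8, 12, 14, 15, 16
Level 3: 9, 13
14 first appears at level 2.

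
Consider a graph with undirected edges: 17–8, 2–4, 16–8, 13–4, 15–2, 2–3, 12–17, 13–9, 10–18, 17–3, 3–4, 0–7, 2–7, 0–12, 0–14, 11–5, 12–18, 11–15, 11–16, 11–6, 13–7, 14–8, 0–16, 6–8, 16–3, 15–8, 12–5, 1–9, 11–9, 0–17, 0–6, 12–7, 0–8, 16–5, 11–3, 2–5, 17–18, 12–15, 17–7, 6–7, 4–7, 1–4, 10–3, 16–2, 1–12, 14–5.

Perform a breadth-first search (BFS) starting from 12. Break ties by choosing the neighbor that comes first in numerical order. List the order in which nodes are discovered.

12 → 0 → 1 → 5 → 7 → 15 → 17 → 18 → 6 → 8 → 14 → 16 → 4 → 9 → 2 → 11 → 13 → 3 → 10

Visit 12; enqueue 0, 1, 5, 7, 15, 17, 18 → queue [0, 1, 5, 7, 15, 17, 18]
Visit 0; enqueue 6, 8, 14, 16 → queue [1, 5, 7, 15, 17, 18, 6, 8, 14, 16]
Visit 1; enqueue 4, 9 → queue [5, 7, 15, 17, 18, 6, 8, 14, 16, 4, 9]
Visit 5; enqueue 2, 11 → queue [7, 15, 17, 18, 6, 8, 14, 16, 4, 9, 2, 11]
Visit 7; enqueue 13 → queue [15, 17, 18, 6, 8, 14, 16, 4, 9, 2, 11, 13]
Visit 15 → queue [17, 18, 6, 8, 14, 16, 4, 9, 2, 11, 13]
Visit 17; enqueue 3 → queue [18, 6, 8, 14, 16, 4, 9, 2, 11, 13, 3]
Visit 18; enqueue 10 → queue [6, 8, 14, 16, 4, 9, 2, 11, 13, 3, 10]
Visit 6 → queue [8, 14, 16, 4, 9, 2, 11, 13, 3, 10]
Visit 8 → queue [14, 16, 4, 9, 2, 11, 13, 3, 10]
Visit 14 → queue [16, 4, 9, 2, 11, 13, 3, 10]
Visit 16 → queue [4, 9, 2, 11, 13, 3, 10]
Visit 4 → queue [9, 2, 11, 13, 3, 10]
Visit 9 → queue [2, 11, 13, 3, 10]
Visit 2 → queue [11, 13, 3, 10]
Visit 11 → queue [13, 3, 10]
Visit 13 → queue [3, 10]
Visit 3 → queue [10]
Visit 10 → queue []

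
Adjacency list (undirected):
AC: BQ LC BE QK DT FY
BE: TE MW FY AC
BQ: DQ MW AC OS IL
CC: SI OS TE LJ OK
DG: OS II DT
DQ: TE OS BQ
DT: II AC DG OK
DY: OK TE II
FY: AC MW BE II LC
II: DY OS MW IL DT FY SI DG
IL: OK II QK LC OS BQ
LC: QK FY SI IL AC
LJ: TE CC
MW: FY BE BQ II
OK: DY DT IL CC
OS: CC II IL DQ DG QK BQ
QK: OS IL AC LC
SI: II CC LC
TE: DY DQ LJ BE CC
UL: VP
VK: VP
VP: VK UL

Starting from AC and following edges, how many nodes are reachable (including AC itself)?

19

BFS from AC visits: AC, BE, BQ, DT, FY, LC, QK, MW, TE, DQ, IL, OS, DG, II, OK, SI, CC, DY, LJ
Reachable nodes: 19 of 22 total.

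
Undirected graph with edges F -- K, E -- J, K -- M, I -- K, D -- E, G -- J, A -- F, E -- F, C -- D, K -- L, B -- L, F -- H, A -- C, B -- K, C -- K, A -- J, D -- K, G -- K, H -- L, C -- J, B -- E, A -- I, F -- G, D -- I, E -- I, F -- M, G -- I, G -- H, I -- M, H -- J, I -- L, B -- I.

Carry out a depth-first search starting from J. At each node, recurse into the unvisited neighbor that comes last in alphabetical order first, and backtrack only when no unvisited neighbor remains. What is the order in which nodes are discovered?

J, H, L, K, M, I, G, F, E, D, C, A, B

Visit J
J → H
H → L
L → K
K → M
M → I
I → G
G → F
F → E
E → D
D → C
C → A
E → B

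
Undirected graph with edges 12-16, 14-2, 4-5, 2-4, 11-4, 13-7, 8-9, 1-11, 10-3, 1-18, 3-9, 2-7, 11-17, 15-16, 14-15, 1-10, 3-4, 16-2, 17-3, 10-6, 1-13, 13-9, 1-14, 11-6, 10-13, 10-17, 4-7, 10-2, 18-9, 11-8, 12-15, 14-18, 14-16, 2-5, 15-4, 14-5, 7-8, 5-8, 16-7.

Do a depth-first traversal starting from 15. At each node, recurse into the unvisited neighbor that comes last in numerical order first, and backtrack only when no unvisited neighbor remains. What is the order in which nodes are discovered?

15 16 14 18 9 13 10 17 11 8 7 4 5 2 3 6 1 12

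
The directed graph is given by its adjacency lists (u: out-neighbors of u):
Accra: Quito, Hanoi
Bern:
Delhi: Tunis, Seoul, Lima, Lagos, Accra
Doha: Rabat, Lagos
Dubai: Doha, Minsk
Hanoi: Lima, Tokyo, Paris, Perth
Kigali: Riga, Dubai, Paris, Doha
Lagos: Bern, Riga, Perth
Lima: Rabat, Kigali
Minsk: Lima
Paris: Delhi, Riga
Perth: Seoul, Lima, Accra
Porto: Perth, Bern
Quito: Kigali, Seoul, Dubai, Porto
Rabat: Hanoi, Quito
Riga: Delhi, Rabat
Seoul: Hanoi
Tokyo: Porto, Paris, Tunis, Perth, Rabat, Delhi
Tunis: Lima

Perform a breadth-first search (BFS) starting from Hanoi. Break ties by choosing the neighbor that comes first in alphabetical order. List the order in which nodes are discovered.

Hanoi Lima Paris Perth Tokyo Kigali Rabat Delhi Riga Accra Seoul Porto Tunis Doha Dubai Quito Lagos Bern Minsk

Visit Hanoi; enqueue Lima, Paris, Perth, Tokyo → queue [Lima, Paris, Perth, Tokyo]
Visit Lima; enqueue Kigali, Rabat → queue [Paris, Perth, Tokyo, Kigali, Rabat]
Visit Paris; enqueue Delhi, Riga → queue [Perth, Tokyo, Kigali, Rabat, Delhi, Riga]
Visit Perth; enqueue Accra, Seoul → queue [Tokyo, Kigali, Rabat, Delhi, Riga, Accra, Seoul]
Visit Tokyo; enqueue Porto, Tunis → queue [Kigali, Rabat, Delhi, Riga, Accra, Seoul, Porto, Tunis]
Visit Kigali; enqueue Doha, Dubai → queue [Rabat, Delhi, Riga, Accra, Seoul, Porto, Tunis, Doha, Dubai]
Visit Rabat; enqueue Quito → queue [Delhi, Riga, Accra, Seoul, Porto, Tunis, Doha, Dubai, Quito]
Visit Delhi; enqueue Lagos → queue [Riga, Accra, Seoul, Porto, Tunis, Doha, Dubai, Quito, Lagos]
Visit Riga → queue [Accra, Seoul, Porto, Tunis, Doha, Dubai, Quito, Lagos]
Visit Accra → queue [Seoul, Porto, Tunis, Doha, Dubai, Quito, Lagos]
Visit Seoul → queue [Porto, Tunis, Doha, Dubai, Quito, Lagos]
Visit Porto; enqueue Bern → queue [Tunis, Doha, Dubai, Quito, Lagos, Bern]
Visit Tunis → queue [Doha, Dubai, Quito, Lagos, Bern]
Visit Doha → queue [Dubai, Quito, Lagos, Bern]
Visit Dubai; enqueue Minsk → queue [Quito, Lagos, Bern, Minsk]
Visit Quito → queue [Lagos, Bern, Minsk]
Visit Lagos → queue [Bern, Minsk]
Visit Bern → queue [Minsk]
Visit Minsk → queue []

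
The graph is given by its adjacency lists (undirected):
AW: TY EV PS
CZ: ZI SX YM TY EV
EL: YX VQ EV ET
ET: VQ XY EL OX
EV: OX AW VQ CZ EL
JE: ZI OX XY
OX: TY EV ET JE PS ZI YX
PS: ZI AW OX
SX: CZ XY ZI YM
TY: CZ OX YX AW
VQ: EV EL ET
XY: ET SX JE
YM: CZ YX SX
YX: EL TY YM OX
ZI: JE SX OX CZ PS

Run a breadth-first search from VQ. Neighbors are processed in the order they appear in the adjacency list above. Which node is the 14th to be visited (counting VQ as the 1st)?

Visit VQ; enqueue EV, EL, ET → queue [EV, EL, ET]
Visit EV; enqueue OX, AW, CZ → queue [EL, ET, OX, AW, CZ]
Visit EL; enqueue YX → queue [ET, OX, AW, CZ, YX]
Visit ET; enqueue XY → queue [OX, AW, CZ, YX, XY]
Visit OX; enqueue TY, JE, PS, ZI → queue [AW, CZ, YX, XY, TY, JE, PS, ZI]
Visit AW → queue [CZ, YX, XY, TY, JE, PS, ZI]
Visit CZ; enqueue SX, YM → queue [YX, XY, TY, JE, PS, ZI, SX, YM]
Visit YX → queue [XY, TY, JE, PS, ZI, SX, YM]
Visit XY → queue [TY, JE, PS, ZI, SX, YM]
Visit TY → queue [JE, PS, ZI, SX, YM]
Visit JE → queue [PS, ZI, SX, YM]
Visit PS → queue [ZI, SX, YM]
Visit ZI → queue [SX, YM]
Visit SX → queue [YM]
Visit YM → queue []

Visit order: VQ, EV, EL, ET, OX, AW, CZ, YX, XY, TY, JE, PS, ZI, SX, YM

SX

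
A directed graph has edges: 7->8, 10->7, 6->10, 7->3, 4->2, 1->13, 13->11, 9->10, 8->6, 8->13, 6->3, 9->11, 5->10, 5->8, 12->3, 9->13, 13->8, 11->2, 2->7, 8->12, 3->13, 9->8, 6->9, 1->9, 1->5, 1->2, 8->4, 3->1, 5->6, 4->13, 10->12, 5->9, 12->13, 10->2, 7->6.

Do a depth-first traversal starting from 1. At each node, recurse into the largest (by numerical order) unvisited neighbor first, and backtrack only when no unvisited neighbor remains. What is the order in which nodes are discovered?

Visit 1
1 → 13
13 → 11
11 → 2
2 → 7
7 → 8
8 → 12
12 → 3
8 → 6
6 → 10
6 → 9
8 → 4
1 → 5

1 → 13 → 11 → 2 → 7 → 8 → 12 → 3 → 6 → 10 → 9 → 4 → 5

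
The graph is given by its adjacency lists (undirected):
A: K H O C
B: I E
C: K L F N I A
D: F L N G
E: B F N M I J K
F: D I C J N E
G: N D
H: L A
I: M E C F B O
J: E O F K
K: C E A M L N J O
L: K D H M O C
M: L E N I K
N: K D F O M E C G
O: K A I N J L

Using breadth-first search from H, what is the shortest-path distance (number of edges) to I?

Level 0: H
Level 1: A, L
Level 2: C, D, K, M, O
Level 3: E, F, G, I, J, N
Level 4: B
I first appears at level 3.

3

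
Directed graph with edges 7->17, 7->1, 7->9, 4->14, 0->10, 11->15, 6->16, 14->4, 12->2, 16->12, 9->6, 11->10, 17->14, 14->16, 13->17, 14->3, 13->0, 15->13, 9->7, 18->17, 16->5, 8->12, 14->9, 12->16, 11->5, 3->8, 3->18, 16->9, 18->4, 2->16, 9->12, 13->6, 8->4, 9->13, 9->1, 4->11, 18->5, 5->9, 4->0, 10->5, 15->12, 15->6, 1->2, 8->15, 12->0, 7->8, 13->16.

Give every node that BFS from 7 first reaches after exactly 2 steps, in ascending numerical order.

Level 0: 7
Level 1: 1, 8, 9, 17
Level 2: 2, 4, 6, 12, 13, 14, 15
Level 3: 0, 3, 11, 16
Level 4: 5, 10, 18

2, 4, 6, 12, 13, 14, 15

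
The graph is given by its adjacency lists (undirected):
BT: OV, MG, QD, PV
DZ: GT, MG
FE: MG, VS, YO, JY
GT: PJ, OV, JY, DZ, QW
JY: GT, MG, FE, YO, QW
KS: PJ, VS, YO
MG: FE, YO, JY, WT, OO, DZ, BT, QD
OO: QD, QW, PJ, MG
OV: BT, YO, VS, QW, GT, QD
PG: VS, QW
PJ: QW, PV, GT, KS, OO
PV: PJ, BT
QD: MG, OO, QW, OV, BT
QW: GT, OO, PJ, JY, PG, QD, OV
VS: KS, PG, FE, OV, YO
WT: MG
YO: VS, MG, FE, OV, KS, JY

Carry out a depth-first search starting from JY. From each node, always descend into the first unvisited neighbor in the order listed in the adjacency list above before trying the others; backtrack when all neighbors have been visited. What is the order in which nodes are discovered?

JY -> GT -> PJ -> QW -> OO -> QD -> MG -> FE -> VS -> KS -> YO -> OV -> BT -> PV -> PG -> WT -> DZ

Visit JY
JY → GT
GT → PJ
PJ → QW
QW → OO
OO → QD
QD → MG
MG → FE
FE → VS
VS → KS
KS → YO
YO → OV
OV → BT
BT → PV
VS → PG
MG → WT
MG → DZ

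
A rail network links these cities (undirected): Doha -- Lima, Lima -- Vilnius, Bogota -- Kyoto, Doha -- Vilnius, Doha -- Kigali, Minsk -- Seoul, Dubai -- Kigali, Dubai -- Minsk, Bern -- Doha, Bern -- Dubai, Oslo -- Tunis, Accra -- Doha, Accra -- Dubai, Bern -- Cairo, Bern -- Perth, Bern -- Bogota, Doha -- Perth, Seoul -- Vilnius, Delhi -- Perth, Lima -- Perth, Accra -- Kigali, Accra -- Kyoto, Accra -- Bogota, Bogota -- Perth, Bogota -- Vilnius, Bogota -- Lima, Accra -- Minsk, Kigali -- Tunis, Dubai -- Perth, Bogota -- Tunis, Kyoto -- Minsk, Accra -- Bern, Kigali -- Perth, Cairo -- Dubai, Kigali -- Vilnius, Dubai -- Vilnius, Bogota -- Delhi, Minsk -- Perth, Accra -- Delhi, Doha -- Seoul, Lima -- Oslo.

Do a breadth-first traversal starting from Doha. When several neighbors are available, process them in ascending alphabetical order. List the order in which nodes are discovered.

Doha -> Accra -> Bern -> Kigali -> Lima -> Perth -> Seoul -> Vilnius -> Bogota -> Delhi -> Dubai -> Kyoto -> Minsk -> Cairo -> Tunis -> Oslo

Visit Doha; enqueue Accra, Bern, Kigali, Lima, Perth, Seoul, Vilnius → queue [Accra, Bern, Kigali, Lima, Perth, Seoul, Vilnius]
Visit Accra; enqueue Bogota, Delhi, Dubai, Kyoto, Minsk → queue [Bern, Kigali, Lima, Perth, Seoul, Vilnius, Bogota, Delhi, Dubai, Kyoto, Minsk]
Visit Bern; enqueue Cairo → queue [Kigali, Lima, Perth, Seoul, Vilnius, Bogota, Delhi, Dubai, Kyoto, Minsk, Cairo]
Visit Kigali; enqueue Tunis → queue [Lima, Perth, Seoul, Vilnius, Bogota, Delhi, Dubai, Kyoto, Minsk, Cairo, Tunis]
Visit Lima; enqueue Oslo → queue [Perth, Seoul, Vilnius, Bogota, Delhi, Dubai, Kyoto, Minsk, Cairo, Tunis, Oslo]
Visit Perth → queue [Seoul, Vilnius, Bogota, Delhi, Dubai, Kyoto, Minsk, Cairo, Tunis, Oslo]
Visit Seoul → queue [Vilnius, Bogota, Delhi, Dubai, Kyoto, Minsk, Cairo, Tunis, Oslo]
Visit Vilnius → queue [Bogota, Delhi, Dubai, Kyoto, Minsk, Cairo, Tunis, Oslo]
Visit Bogota → queue [Delhi, Dubai, Kyoto, Minsk, Cairo, Tunis, Oslo]
Visit Delhi → queue [Dubai, Kyoto, Minsk, Cairo, Tunis, Oslo]
Visit Dubai → queue [Kyoto, Minsk, Cairo, Tunis, Oslo]
Visit Kyoto → queue [Minsk, Cairo, Tunis, Oslo]
Visit Minsk → queue [Cairo, Tunis, Oslo]
Visit Cairo → queue [Tunis, Oslo]
Visit Tunis → queue [Oslo]
Visit Oslo → queue []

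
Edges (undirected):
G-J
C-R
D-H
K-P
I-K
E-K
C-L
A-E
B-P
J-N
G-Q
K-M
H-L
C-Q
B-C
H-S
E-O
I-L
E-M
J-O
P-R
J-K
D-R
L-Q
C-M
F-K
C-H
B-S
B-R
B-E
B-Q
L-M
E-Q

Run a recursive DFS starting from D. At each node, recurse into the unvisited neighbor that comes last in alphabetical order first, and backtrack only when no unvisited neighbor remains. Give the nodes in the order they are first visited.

D -> R -> P -> K -> M -> L -> Q -> G -> J -> O -> E -> B -> S -> H -> C -> A -> N -> I -> F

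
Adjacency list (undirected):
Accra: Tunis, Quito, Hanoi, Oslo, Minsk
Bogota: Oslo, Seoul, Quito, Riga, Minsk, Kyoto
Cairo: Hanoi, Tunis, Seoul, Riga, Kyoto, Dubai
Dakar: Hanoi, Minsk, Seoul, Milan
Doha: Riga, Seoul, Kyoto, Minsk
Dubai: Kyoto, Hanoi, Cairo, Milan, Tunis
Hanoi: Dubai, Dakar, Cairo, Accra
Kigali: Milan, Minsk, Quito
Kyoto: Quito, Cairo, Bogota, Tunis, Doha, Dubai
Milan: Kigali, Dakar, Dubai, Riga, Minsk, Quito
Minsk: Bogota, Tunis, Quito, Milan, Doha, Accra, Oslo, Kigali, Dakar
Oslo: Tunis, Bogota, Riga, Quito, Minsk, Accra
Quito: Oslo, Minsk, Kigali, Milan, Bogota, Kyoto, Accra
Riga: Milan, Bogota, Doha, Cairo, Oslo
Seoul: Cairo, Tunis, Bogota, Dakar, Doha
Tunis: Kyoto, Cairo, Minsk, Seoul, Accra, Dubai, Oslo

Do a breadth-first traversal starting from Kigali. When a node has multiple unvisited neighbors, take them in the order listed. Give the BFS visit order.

Kigali → Milan → Minsk → Quito → Dakar → Dubai → Riga → Bogota → Tunis → Doha → Accra → Oslo → Kyoto → Hanoi → Seoul → Cairo

Visit Kigali; enqueue Milan, Minsk, Quito → queue [Milan, Minsk, Quito]
Visit Milan; enqueue Dakar, Dubai, Riga → queue [Minsk, Quito, Dakar, Dubai, Riga]
Visit Minsk; enqueue Bogota, Tunis, Doha, Accra, Oslo → queue [Quito, Dakar, Dubai, Riga, Bogota, Tunis, Doha, Accra, Oslo]
Visit Quito; enqueue Kyoto → queue [Dakar, Dubai, Riga, Bogota, Tunis, Doha, Accra, Oslo, Kyoto]
Visit Dakar; enqueue Hanoi, Seoul → queue [Dubai, Riga, Bogota, Tunis, Doha, Accra, Oslo, Kyoto, Hanoi, Seoul]
Visit Dubai; enqueue Cairo → queue [Riga, Bogota, Tunis, Doha, Accra, Oslo, Kyoto, Hanoi, Seoul, Cairo]
Visit Riga → queue [Bogota, Tunis, Doha, Accra, Oslo, Kyoto, Hanoi, Seoul, Cairo]
Visit Bogota → queue [Tunis, Doha, Accra, Oslo, Kyoto, Hanoi, Seoul, Cairo]
Visit Tunis → queue [Doha, Accra, Oslo, Kyoto, Hanoi, Seoul, Cairo]
Visit Doha → queue [Accra, Oslo, Kyoto, Hanoi, Seoul, Cairo]
Visit Accra → queue [Oslo, Kyoto, Hanoi, Seoul, Cairo]
Visit Oslo → queue [Kyoto, Hanoi, Seoul, Cairo]
Visit Kyoto → queue [Hanoi, Seoul, Cairo]
Visit Hanoi → queue [Seoul, Cairo]
Visit Seoul → queue [Cairo]
Visit Cairo → queue []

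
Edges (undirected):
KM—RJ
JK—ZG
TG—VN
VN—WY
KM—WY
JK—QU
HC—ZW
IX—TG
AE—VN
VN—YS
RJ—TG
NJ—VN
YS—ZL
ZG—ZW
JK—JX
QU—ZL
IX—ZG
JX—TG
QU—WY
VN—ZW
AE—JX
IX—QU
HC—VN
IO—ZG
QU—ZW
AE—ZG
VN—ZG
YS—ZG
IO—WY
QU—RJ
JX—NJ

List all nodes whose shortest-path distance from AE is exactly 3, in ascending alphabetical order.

KM, QU, RJ, ZL

Level 0: AE
Level 1: JX, VN, ZG
Level 2: HC, IO, IX, JK, NJ, TG, WY, YS, ZW
Level 3: KM, QU, RJ, ZL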